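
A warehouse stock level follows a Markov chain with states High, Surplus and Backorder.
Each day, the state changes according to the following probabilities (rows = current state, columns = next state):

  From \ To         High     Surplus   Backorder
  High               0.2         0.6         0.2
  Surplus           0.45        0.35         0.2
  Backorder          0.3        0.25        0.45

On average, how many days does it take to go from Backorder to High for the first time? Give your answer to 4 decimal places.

2.9268

Let t(s) be the expected number of days to first reach High from state s, with t(High) = 0. Conditioning on the first day:
t(Surplus) = 1 + 0.35·t(Surplus) + 0.2·t(Backorder)
t(Backorder) = 1 + 0.25·t(Surplus) + 0.45·t(Backorder)
Solving: t(Surplus) = 2.4390, t(Backorder) = 2.9268.
Expected days from Backorder to High: 2.9268.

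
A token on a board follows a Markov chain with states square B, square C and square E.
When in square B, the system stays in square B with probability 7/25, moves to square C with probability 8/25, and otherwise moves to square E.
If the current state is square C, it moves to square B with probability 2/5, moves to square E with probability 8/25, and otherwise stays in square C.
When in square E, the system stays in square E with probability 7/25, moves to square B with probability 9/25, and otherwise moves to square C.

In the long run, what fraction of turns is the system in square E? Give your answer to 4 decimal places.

Let the stationary distribution be π with π = πP and π_1 + π_2 + π_3 = 1.
π_1 = 0.28·π_1 + 0.4·π_2 + 0.36·π_3
π_2 = 0.32·π_1 + 0.28·π_2 + 0.36·π_3
Solving with the normalization constraint gives π = (0.3452, 0.3205, 0.3342).
So the stationary probability of square E is 0.3342.

0.3342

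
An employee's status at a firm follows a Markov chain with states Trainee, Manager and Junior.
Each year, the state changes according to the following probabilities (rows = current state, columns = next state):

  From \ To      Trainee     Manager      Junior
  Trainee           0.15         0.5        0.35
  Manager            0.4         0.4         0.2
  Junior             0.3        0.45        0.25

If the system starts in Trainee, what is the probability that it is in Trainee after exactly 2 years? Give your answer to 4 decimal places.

Sum over the intermediate state after 1 year:
P = P(Trainee→Trainee)·P(Trainee→Trainee) + P(Trainee→Manager)·P(Manager→Trainee) + P(Trainee→Junior)·P(Junior→Trainee)
  = 0.15×0.15 + 0.5×0.4 + 0.35×0.3
  = 0.0225 + 0.2000 + 0.1050 = 0.3275

0.3275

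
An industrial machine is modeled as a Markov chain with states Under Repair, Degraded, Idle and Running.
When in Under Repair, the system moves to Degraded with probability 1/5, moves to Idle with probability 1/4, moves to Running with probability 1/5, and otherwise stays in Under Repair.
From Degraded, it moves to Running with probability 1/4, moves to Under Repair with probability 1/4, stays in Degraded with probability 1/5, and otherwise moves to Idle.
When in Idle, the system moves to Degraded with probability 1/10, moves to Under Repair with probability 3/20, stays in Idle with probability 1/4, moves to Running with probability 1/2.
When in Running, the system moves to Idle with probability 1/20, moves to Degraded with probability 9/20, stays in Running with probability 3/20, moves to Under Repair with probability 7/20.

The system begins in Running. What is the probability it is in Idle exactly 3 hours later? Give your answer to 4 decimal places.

0.2156

Propagate the distribution vector 3 hours from Running.
After 0 hours: (0.0000, 0.0000, 0.0000, 1.0000)
After 1 hour: (0.3500, 0.4500, 0.0500, 0.1500)
After 2 hours: (0.2950, 0.2325, 0.2425, 0.2300)
After 3 hours: (0.2783, 0.2333, 0.2156, 0.2729)
P(in Idle after 3 hours) = 0.2156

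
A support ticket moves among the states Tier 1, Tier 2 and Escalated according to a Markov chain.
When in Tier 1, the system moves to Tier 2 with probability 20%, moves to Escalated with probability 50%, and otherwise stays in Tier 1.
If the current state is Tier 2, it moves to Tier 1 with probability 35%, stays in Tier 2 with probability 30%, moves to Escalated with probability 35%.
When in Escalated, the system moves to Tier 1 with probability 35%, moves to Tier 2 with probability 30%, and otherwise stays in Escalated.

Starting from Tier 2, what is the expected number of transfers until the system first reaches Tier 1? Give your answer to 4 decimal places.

2.8571

Let t(s) be the expected number of transfers to first reach Tier 1 from state s, with t(Tier 1) = 0. Conditioning on the first transfer:
t(Tier 2) = 1 + 0.3·t(Tier 2) + 0.35·t(Escalated)
t(Escalated) = 1 + 0.3·t(Tier 2) + 0.35·t(Escalated)
Solving: t(Tier 2) = 2.8571, t(Escalated) = 2.8571.
Expected transfers from Tier 2 to Tier 1: 2.8571.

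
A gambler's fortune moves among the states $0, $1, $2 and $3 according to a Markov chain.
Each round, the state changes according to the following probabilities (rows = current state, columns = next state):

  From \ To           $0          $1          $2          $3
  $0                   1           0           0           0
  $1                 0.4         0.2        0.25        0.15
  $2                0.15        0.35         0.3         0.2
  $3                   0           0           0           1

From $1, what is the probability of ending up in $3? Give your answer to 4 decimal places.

Let h(s) be the probability of absorption at $3 starting from transient state s. Then h($3) = 1 and h($0) = 0. By first-step analysis:
h($1) = 0.4·0 + 0.2·h($1) + 0.25·h($2) + 0.15·1
h($2) = 0.15·0 + 0.35·h($1) + 0.3·h($2) + 0.2·1
Solving: h($1) = 0.3280, h($2) = 0.4497.
Starting from $1, the probability is 0.3280.

0.3280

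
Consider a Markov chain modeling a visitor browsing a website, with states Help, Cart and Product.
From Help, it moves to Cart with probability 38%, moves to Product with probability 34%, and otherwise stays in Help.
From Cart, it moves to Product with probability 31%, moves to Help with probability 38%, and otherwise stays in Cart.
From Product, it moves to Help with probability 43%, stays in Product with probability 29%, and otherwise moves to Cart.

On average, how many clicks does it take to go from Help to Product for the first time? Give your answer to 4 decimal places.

Let t(s) be the expected number of clicks to first reach Product from state s, with t(Product) = 0. Conditioning on the first click:
t(Help) = 1 + 0.28·t(Help) + 0.38·t(Cart)
t(Cart) = 1 + 0.38·t(Help) + 0.31·t(Cart)
Solving: t(Help) = 3.0363, t(Cart) = 3.1215.
Expected clicks from Help to Product: 3.0363.

3.0363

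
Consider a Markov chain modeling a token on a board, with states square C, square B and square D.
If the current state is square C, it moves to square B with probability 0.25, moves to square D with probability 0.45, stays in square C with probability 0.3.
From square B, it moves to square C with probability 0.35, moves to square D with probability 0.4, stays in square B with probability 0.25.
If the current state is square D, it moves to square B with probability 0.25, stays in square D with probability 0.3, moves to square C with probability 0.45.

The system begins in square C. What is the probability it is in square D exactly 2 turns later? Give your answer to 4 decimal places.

0.3700

Sum over the intermediate state after 1 turn:
P = P(square C→square C)·P(square C→square D) + P(square C→square B)·P(square B→square D) + P(square C→square D)·P(square D→square D)
  = 0.3×0.45 + 0.25×0.4 + 0.45×0.3
  = 0.1350 + 0.1000 + 0.1350 = 0.3700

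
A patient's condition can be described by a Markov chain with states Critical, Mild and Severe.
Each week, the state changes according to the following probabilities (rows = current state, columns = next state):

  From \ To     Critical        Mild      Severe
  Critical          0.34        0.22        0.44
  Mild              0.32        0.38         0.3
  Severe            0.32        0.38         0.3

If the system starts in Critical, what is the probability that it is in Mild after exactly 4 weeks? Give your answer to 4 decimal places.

Propagate the distribution vector 4 weeks from Critical.
After 0 weeks: (1.0000, 0.0000, 0.0000)
After 1 week: (0.3400, 0.2200, 0.4400)
After 2 weeks: (0.3268, 0.3256, 0.3476)
After 3 weeks: (0.3265, 0.3277, 0.3458)
After 4 weeks: (0.3265, 0.3278, 0.3457)
P(in Mild after 4 weeks) = 0.3278

0.3278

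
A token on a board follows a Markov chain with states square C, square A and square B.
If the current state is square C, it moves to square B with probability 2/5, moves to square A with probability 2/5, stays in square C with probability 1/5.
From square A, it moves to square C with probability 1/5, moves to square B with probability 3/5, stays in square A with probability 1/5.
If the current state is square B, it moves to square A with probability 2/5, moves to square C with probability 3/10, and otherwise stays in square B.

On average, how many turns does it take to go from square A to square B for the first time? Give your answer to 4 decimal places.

Let t(s) be the expected number of turns to first reach square B from state s, with t(square B) = 0. Conditioning on the first turn:
t(square C) = 1 + 0.2·t(square C) + 0.4·t(square A)
t(square A) = 1 + 0.2·t(square C) + 0.2·t(square A)
Solving: t(square C) = 2.1429, t(square A) = 1.7857.
Expected turns from square A to square B: 1.7857.

1.7857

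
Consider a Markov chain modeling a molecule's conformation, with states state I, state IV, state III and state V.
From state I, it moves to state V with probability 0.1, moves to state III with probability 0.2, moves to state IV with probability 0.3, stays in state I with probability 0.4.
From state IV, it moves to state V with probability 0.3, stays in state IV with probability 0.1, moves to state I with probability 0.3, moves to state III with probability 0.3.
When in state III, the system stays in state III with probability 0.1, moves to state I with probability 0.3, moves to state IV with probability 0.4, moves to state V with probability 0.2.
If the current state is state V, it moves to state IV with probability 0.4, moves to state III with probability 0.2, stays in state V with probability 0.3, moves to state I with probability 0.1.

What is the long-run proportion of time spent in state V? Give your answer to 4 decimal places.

Let the stationary distribution be π with π = πP and π_1 + π_2 + π_3 + π_4 = 1.
π_1 = 0.4·π_1 + 0.3·π_2 + 0.3·π_3 + 0.1·π_4
π_2 = 0.3·π_1 + 0.1·π_2 + 0.4·π_3 + 0.4·π_4
π_3 = 0.2·π_1 + 0.3·π_2 + 0.1·π_3 + 0.2·π_4
Solving with the normalization constraint gives π = (0.2839, 0.2859, 0.2078, 0.2224).
So the stationary probability of state V is 0.2224.

0.2224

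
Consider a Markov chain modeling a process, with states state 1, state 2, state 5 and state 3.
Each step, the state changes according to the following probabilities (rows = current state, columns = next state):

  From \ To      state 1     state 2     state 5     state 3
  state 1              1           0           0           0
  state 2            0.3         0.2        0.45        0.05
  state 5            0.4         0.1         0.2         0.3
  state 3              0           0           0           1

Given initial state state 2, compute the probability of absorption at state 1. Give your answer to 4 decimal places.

0.7059

Let h(s) be the probability of absorption at state 1 starting from transient state s. Then h(state 1) = 1 and h(state 3) = 0. By first-step analysis:
h(state 2) = 0.3·1 + 0.2·h(state 2) + 0.45·h(state 5) + 0.05·0
h(state 5) = 0.4·1 + 0.1·h(state 2) + 0.2·h(state 5) + 0.3·0
Solving: h(state 2) = 0.7059, h(state 5) = 0.5882.
Starting from state 2, the probability is 0.7059.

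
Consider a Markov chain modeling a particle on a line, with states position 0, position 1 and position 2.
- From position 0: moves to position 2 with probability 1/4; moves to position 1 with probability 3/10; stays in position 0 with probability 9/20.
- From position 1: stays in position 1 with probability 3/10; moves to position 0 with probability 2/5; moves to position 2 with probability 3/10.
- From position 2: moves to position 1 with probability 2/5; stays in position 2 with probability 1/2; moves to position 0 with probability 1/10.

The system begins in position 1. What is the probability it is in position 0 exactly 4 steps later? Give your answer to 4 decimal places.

Propagate the distribution vector 4 steps from position 1.
After 0 steps: (0.0000, 1.0000, 0.0000)
After 1 step: (0.4000, 0.3000, 0.3000)
After 2 steps: (0.3300, 0.3300, 0.3400)
After 3 steps: (0.3145, 0.3340, 0.3515)
After 4 steps: (0.3103, 0.3352, 0.3546)
P(in position 0 after 4 steps) = 0.3103

0.3103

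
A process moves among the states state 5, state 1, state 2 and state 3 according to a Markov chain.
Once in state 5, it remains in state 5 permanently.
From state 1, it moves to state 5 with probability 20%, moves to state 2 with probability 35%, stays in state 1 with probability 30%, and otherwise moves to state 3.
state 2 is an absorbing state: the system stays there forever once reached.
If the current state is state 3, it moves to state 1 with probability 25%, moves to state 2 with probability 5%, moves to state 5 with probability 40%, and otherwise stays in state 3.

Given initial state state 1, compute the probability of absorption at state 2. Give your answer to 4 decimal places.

0.5580

Let h(s) be the probability of absorption at state 2 starting from transient state s. Then h(state 2) = 1 and h(state 5) = 0. By first-step analysis:
h(state 1) = 0.2·0 + 0.3·h(state 1) + 0.35·1 + 0.15·h(state 3)
h(state 3) = 0.4·0 + 0.25·h(state 1) + 0.05·1 + 0.3·h(state 3)
Solving: h(state 1) = 0.5580, h(state 3) = 0.2707.
Starting from state 1, the probability is 0.5580.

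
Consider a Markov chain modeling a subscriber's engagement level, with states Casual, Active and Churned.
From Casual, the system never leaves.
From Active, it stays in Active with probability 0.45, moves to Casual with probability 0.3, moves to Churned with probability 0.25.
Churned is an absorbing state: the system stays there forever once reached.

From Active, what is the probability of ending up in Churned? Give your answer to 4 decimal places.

0.4545

Let h(s) be the probability of absorption at Churned starting from transient state s. Then h(Churned) = 1 and h(Casual) = 0. By first-step analysis:
h(Active) = 0.3·0 + 0.45·h(Active) + 0.25·1
Solving: h(Active) = 0.4545.
Starting from Active, the probability is 0.4545.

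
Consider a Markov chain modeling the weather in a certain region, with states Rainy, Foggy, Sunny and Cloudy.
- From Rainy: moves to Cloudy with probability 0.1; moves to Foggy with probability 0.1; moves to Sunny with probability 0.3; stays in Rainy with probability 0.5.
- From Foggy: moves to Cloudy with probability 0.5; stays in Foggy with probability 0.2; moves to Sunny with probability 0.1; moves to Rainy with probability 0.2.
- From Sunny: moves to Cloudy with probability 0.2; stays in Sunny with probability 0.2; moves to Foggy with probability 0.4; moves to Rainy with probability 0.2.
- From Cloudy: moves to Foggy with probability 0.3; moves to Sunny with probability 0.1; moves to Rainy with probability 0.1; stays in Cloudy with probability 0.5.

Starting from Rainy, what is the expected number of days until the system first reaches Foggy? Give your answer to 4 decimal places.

Let t(s) be the expected number of days to first reach Foggy from state s, with t(Foggy) = 0. Conditioning on the first day:
t(Rainy) = 1 + 0.5·t(Rainy) + 0.3·t(Sunny) + 0.1·t(Cloudy)
t(Sunny) = 1 + 0.2·t(Rainy) + 0.2·t(Sunny) + 0.2·t(Cloudy)
t(Cloudy) = 1 + 0.1·t(Rainy) + 0.1·t(Sunny) + 0.5·t(Cloudy)
Solving: t(Rainy) = 4.7222, t(Sunny) = 3.3333, t(Cloudy) = 3.6111.
Expected days from Rainy to Foggy: 4.7222.

4.7222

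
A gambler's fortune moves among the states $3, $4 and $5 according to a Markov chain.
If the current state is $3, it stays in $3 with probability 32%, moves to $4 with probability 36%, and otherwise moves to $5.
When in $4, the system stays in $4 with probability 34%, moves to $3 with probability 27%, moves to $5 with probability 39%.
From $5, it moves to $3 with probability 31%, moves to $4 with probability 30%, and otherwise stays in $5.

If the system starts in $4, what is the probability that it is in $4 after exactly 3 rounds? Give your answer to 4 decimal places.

0.3311

Propagate the distribution vector 3 rounds from $4.
After 0 rounds: (0.0000, 1.0000, 0.0000)
After 1 round: (0.2700, 0.3400, 0.3900)
After 2 rounds: (0.2991, 0.3298, 0.3711)
After 3 rounds: (0.2998, 0.3311, 0.3691)
P(in $4 after 3 rounds) = 0.3311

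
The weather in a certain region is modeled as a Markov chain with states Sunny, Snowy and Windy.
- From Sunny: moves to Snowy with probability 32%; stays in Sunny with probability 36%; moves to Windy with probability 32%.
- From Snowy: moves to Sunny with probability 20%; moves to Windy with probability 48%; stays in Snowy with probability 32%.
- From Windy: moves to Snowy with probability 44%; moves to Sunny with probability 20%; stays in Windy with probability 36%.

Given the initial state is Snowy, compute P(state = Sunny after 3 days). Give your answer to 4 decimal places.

0.2371

Propagate the distribution vector 3 days from Snowy.
After 0 days: (0.0000, 1.0000, 0.0000)
After 1 day: (0.2000, 0.3200, 0.4800)
After 2 days: (0.2320, 0.3776, 0.3904)
After 3 days: (0.2371, 0.3668, 0.3960)
P(in Sunny after 3 days) = 0.2371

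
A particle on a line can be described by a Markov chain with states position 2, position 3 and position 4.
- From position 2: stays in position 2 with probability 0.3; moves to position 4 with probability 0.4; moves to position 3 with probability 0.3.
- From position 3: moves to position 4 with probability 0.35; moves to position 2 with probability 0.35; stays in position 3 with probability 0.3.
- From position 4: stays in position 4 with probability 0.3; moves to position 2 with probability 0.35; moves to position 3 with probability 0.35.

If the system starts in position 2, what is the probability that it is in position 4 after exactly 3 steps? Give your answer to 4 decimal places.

Propagate the distribution vector 3 steps from position 2.
After 0 steps: (1.0000, 0.0000, 0.0000)
After 1 step: (0.3000, 0.3000, 0.4000)
After 2 steps: (0.3350, 0.3200, 0.3450)
After 3 steps: (0.3333, 0.3173, 0.3495)
P(in position 4 after 3 steps) = 0.3495

0.3495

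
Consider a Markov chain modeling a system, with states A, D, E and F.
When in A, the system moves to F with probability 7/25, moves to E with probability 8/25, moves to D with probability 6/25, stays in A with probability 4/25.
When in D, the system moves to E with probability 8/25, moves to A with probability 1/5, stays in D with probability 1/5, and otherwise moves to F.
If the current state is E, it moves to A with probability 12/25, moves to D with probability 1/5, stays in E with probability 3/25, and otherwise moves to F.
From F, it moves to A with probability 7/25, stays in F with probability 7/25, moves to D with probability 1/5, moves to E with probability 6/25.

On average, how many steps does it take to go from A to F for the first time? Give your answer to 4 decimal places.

3.8660

Let t(s) be the expected number of steps to first reach F from state s, with t(F) = 0. Conditioning on the first step:
t(A) = 1 + 0.16·t(A) + 0.24·t(D) + 0.32·t(E)
t(D) = 1 + 0.2·t(A) + 0.2·t(D) + 0.32·t(E)
t(E) = 1 + 0.48·t(A) + 0.2·t(D) + 0.12·t(E)
Solving: t(A) = 3.8660, t(D) = 3.8660, t(E) = 4.1237.
Expected steps from A to F: 3.8660.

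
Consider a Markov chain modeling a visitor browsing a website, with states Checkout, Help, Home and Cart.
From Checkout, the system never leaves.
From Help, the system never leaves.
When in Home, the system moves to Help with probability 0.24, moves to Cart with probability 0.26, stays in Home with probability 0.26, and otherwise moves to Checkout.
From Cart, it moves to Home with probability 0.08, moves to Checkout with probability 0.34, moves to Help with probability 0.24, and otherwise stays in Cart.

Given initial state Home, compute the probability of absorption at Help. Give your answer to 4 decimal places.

Let h(s) be the probability of absorption at Help starting from transient state s. Then h(Help) = 1 and h(Checkout) = 0. By first-step analysis:
h(Home) = 0.24·0 + 0.24·1 + 0.26·h(Home) + 0.26·h(Cart)
h(Cart) = 0.34·0 + 0.24·1 + 0.08·h(Home) + 0.34·h(Cart)
Solving: h(Home) = 0.4722, h(Cart) = 0.4209.
Starting from Home, the probability is 0.4722.

0.4722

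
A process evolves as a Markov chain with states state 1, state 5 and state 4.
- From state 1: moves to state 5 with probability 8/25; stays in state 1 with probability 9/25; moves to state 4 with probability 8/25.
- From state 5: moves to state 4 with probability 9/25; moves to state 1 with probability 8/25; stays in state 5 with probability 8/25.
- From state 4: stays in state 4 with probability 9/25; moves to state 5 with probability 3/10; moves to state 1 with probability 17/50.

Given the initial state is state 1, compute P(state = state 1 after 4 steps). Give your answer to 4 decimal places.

0.3405

Propagate the distribution vector 4 steps from state 1.
After 0 steps: (1.0000, 0.0000, 0.0000)
After 1 step: (0.3600, 0.3200, 0.3200)
After 2 steps: (0.3408, 0.3136, 0.3456)
After 3 steps: (0.3405, 0.3131, 0.3464)
After 4 steps: (0.3405, 0.3131, 0.3464)
P(in state 1 after 4 steps) = 0.3405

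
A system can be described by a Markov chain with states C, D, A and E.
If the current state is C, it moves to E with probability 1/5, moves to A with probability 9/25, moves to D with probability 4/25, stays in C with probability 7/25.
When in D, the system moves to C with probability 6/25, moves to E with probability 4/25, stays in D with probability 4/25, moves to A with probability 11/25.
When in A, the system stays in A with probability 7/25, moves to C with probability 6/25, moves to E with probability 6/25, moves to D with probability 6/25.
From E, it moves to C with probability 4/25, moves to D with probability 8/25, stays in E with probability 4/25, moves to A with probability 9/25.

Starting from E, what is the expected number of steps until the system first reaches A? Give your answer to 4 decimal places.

Let t(s) be the expected number of steps to first reach A from state s, with t(A) = 0. Conditioning on the first step:
t(C) = 1 + 0.28·t(C) + 0.16·t(D) + 0.2·t(E)
t(D) = 1 + 0.24·t(C) + 0.16·t(D) + 0.16·t(E)
t(E) = 1 + 0.16·t(C) + 0.32·t(D) + 0.16·t(E)
Solving: t(C) = 2.6655, t(D) = 2.4535, t(E) = 2.6329.
Expected steps from E to A: 2.6329.

2.6329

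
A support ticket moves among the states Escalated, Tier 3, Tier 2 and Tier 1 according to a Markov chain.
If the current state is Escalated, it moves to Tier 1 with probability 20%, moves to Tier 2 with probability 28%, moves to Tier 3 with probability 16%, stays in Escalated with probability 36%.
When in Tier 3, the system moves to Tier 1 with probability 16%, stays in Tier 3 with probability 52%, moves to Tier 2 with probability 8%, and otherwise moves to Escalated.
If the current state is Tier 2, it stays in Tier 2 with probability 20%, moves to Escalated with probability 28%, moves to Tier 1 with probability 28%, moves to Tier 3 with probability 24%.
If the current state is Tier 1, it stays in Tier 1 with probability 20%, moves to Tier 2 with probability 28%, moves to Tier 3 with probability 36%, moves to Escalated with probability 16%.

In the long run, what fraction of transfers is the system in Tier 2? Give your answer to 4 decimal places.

Let the stationary distribution be π with π = πP and π_1 + π_2 + π_3 + π_4 = 1.
π_1 = 0.36·π_1 + 0.24·π_2 + 0.28·π_3 + 0.16·π_4
π_2 = 0.16·π_1 + 0.52·π_2 + 0.24·π_3 + 0.36·π_4
π_3 = 0.28·π_1 + 0.08·π_2 + 0.2·π_3 + 0.28·π_4
Solving with the normalization constraint gives π = (0.2633, 0.3378, 0.1967, 0.2022).
So the stationary probability of Tier 2 is 0.1967.

0.1967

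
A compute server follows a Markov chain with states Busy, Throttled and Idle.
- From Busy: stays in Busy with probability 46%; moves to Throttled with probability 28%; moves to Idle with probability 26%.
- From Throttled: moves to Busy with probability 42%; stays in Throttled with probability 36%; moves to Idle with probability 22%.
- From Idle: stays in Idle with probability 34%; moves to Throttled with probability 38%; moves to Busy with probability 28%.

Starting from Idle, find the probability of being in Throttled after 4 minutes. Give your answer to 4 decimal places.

0.3336

Propagate the distribution vector 4 minutes from Idle.
After 0 minutes: (0.0000, 0.0000, 1.0000)
After 1 minute: (0.2800, 0.3800, 0.3400)
After 2 minutes: (0.3836, 0.3444, 0.2720)
After 3 minutes: (0.3973, 0.3348, 0.2680)
After 4 minutes: (0.3984, 0.3336, 0.2680)
P(in Throttled after 4 minutes) = 0.3336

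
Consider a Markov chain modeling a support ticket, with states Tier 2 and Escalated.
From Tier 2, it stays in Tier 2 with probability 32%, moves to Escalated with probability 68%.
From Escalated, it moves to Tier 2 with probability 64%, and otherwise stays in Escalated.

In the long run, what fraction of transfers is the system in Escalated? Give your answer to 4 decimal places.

Let the stationary distribution be π with π = πP and π_1 + π_2 = 1.
π_1 = 0.32·π_1 + 0.64·π_2
Solving with the normalization constraint gives π = (0.4848, 0.5152).
So the stationary probability of Escalated is 0.5152.

0.5152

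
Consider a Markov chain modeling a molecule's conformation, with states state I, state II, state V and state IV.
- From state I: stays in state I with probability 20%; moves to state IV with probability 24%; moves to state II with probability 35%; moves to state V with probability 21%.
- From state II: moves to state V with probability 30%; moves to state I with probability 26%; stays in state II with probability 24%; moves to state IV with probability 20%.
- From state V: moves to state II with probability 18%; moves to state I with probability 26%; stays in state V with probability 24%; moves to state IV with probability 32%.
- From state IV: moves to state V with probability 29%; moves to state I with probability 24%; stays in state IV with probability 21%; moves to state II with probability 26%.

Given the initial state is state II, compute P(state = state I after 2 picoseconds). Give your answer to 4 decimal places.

0.2404

Propagate the distribution vector 2 picoseconds from state II.
After 0 picoseconds: (0.0000, 1.0000, 0.0000, 0.0000)
After 1 picosecond: (0.2600, 0.2400, 0.3000, 0.2000)
After 2 picoseconds: (0.2404, 0.2546, 0.2566, 0.2484)
P(in state I after 2 picoseconds) = 0.2404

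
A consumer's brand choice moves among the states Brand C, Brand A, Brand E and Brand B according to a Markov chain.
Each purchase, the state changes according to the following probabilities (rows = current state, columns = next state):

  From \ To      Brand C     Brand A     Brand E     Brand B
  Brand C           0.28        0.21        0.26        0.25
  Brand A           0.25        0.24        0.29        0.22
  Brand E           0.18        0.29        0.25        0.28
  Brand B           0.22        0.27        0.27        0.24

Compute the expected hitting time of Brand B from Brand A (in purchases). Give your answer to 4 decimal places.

Let t(s) be the expected number of purchases to first reach Brand B from state s, with t(Brand B) = 0. Conditioning on the first purchase:
t(Brand C) = 1 + 0.28·t(Brand C) + 0.21·t(Brand A) + 0.26·t(Brand E)
t(Brand A) = 1 + 0.25·t(Brand C) + 0.24·t(Brand A) + 0.29·t(Brand E)
t(Brand E) = 1 + 0.18·t(Brand C) + 0.29·t(Brand A) + 0.25·t(Brand E)
Solving: t(Brand C) = 3.9875, t(Brand A) = 4.1074, t(Brand E) = 3.8785.
Expected purchases from Brand A to Brand B: 4.1074.

4.1074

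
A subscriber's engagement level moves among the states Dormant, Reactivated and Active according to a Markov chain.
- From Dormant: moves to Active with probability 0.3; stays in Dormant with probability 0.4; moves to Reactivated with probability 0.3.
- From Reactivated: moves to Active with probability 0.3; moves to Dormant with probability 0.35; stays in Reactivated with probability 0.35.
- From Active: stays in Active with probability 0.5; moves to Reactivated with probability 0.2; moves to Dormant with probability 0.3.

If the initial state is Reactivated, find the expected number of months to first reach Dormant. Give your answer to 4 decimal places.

3.0189

Let t(s) be the expected number of months to first reach Dormant from state s, with t(Dormant) = 0. Conditioning on the first month:
t(Reactivated) = 1 + 0.35·t(Reactivated) + 0.3·t(Active)
t(Active) = 1 + 0.2·t(Reactivated) + 0.5·t(Active)
Solving: t(Reactivated) = 3.0189, t(Active) = 3.2075.
Expected months from Reactivated to Dormant: 3.0189.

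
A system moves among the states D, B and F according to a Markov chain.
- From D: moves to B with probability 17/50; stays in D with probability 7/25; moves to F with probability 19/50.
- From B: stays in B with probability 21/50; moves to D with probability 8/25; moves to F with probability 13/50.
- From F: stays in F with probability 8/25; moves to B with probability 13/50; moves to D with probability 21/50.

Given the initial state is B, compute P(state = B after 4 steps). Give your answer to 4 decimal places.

Propagate the distribution vector 4 steps from B.
After 0 steps: (0.0000, 1.0000, 0.0000)
After 1 step: (0.3200, 0.4200, 0.2600)
After 2 steps: (0.3332, 0.3528, 0.3140)
After 3 steps: (0.3381, 0.3431, 0.3188)
After 4 steps: (0.3384, 0.3419, 0.3197)
P(in B after 4 steps) = 0.3419

0.3419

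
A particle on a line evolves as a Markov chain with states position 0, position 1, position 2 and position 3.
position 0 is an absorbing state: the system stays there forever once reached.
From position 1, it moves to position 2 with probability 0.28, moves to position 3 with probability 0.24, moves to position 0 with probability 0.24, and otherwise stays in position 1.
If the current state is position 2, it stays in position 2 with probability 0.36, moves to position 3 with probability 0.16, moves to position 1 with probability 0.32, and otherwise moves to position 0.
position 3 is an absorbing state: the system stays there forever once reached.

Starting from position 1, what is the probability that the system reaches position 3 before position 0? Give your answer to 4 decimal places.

0.5000

Let h(s) be the probability of absorption at position 3 starting from transient state s. Then h(position 3) = 1 and h(position 0) = 0. By first-step analysis:
h(position 1) = 0.24·0 + 0.24·h(position 1) + 0.28·h(position 2) + 0.24·1
h(position 2) = 0.16·0 + 0.32·h(position 1) + 0.36·h(position 2) + 0.16·1
Solving: h(position 1) = 0.5000, h(position 2) = 0.5000.
Starting from position 1, the probability is 0.5000.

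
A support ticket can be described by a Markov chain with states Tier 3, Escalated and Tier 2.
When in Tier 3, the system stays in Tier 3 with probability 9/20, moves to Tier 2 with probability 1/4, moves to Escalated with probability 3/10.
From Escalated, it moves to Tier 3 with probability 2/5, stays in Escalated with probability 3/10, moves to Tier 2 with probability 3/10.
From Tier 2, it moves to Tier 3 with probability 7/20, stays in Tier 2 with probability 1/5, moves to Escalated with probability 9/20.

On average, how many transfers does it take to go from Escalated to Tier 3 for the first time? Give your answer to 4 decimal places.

2.5882

Let t(s) be the expected number of transfers to first reach Tier 3 from state s, with t(Tier 3) = 0. Conditioning on the first transfer:
t(Escalated) = 1 + 0.3·t(Escalated) + 0.3·t(Tier 2)
t(Tier 2) = 1 + 0.45·t(Escalated) + 0.2·t(Tier 2)
Solving: t(Escalated) = 2.5882, t(Tier 2) = 2.7059.
Expected transfers from Escalated to Tier 3: 2.5882.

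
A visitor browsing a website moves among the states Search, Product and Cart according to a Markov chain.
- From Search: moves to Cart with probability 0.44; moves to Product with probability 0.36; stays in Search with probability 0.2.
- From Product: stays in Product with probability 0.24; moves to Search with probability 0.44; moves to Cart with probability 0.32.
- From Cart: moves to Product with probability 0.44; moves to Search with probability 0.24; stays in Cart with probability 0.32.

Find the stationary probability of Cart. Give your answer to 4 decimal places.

0.3557

Let the stationary distribution be π with π = πP and π_1 + π_2 + π_3 = 1.
π_1 = 0.2·π_1 + 0.44·π_2 + 0.24·π_3
π_2 = 0.36·π_1 + 0.24·π_2 + 0.44·π_3
Solving with the normalization constraint gives π = (0.2975, 0.3468, 0.3557).
So the stationary probability of Cart is 0.3557.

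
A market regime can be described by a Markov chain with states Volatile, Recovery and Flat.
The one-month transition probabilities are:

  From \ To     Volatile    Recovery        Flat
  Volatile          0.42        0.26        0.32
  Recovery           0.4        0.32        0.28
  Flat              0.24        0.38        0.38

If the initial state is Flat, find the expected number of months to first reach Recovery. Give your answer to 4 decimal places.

2.8996

Let t(s) be the expected number of months to first reach Recovery from state s, with t(Recovery) = 0. Conditioning on the first month:
t(Volatile) = 1 + 0.42·t(Volatile) + 0.32·t(Flat)
t(Flat) = 1 + 0.24·t(Volatile) + 0.38·t(Flat)
Solving: t(Volatile) = 3.3239, t(Flat) = 2.8996.
Expected months from Flat to Recovery: 2.8996.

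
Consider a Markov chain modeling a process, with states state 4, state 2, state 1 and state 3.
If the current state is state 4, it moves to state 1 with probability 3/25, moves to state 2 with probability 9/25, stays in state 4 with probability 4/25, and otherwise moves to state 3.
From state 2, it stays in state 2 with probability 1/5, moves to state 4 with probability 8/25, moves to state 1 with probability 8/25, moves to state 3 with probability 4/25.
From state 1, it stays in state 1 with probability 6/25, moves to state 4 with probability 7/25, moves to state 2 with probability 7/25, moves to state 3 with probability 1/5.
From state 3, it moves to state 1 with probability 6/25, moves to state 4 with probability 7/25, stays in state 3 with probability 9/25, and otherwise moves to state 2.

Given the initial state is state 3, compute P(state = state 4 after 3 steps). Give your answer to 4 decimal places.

0.2593

Propagate the distribution vector 3 steps from state 3.
After 0 steps: (0.0000, 0.0000, 0.0000, 1.0000)
After 1 step: (0.2800, 0.1200, 0.2400, 0.3600)
After 2 steps: (0.2512, 0.2352, 0.2160, 0.2976)
After 3 steps: (0.2593, 0.2337, 0.2287, 0.2784)
P(in state 4 after 3 steps) = 0.2593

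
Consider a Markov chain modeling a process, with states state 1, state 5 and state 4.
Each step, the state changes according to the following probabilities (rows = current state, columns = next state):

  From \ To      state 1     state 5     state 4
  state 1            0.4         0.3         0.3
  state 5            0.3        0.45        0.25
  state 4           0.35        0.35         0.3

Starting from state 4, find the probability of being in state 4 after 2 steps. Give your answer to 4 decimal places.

Sum over the intermediate state after 1 step:
P = P(state 4→state 1)·P(state 1→state 4) + P(state 4→state 5)·P(state 5→state 4) + P(state 4→state 4)·P(state 4→state 4)
  = 0.35×0.3 + 0.35×0.25 + 0.3×0.3
  = 0.1050 + 0.0875 + 0.0900 = 0.2825

0.2825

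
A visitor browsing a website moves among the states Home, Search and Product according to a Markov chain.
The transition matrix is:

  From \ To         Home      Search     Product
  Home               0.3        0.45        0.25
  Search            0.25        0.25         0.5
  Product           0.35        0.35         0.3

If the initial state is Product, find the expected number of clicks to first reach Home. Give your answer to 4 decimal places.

3.1429

Let t(s) be the expected number of clicks to first reach Home from state s, with t(Home) = 0. Conditioning on the first click:
t(Search) = 1 + 0.25·t(Search) + 0.5·t(Product)
t(Product) = 1 + 0.35·t(Search) + 0.3·t(Product)
Solving: t(Search) = 3.4286, t(Product) = 3.1429.
Expected clicks from Product to Home: 3.1429.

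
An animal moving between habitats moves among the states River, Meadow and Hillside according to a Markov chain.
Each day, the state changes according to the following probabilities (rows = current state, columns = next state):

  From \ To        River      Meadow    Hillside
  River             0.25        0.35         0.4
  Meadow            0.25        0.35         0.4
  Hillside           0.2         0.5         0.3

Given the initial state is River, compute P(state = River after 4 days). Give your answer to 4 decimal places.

Propagate the distribution vector 4 days from River.
After 0 days: (1.0000, 0.0000, 0.0000)
After 1 day: (0.2500, 0.3500, 0.4000)
After 2 days: (0.2300, 0.4100, 0.3600)
After 3 days: (0.2320, 0.4040, 0.3640)
After 4 days: (0.2318, 0.4046, 0.3636)
P(in River after 4 days) = 0.2318

0.2318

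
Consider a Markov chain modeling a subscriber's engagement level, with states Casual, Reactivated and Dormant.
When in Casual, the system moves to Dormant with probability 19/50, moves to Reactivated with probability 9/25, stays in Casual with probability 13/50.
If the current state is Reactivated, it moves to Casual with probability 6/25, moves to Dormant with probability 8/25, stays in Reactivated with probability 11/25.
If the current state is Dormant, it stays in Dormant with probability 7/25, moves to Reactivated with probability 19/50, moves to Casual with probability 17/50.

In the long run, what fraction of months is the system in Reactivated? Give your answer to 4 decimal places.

0.3983

Let the stationary distribution be π with π = πP and π_1 + π_2 + π_3 = 1.
π_1 = 0.26·π_1 + 0.24·π_2 + 0.34·π_3
π_2 = 0.36·π_1 + 0.44·π_2 + 0.38·π_3
Solving with the normalization constraint gives π = (0.2779, 0.3983, 0.3237).
So the stationary probability of Reactivated is 0.3983.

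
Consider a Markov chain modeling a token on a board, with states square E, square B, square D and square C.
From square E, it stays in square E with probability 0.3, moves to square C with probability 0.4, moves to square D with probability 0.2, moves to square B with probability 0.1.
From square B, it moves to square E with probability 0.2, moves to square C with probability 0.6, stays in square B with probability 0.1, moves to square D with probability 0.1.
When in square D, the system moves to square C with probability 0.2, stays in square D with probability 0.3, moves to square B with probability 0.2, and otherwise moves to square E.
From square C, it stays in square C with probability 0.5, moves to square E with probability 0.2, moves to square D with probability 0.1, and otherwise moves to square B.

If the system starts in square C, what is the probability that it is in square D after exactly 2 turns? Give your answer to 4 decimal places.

0.1400

Propagate the distribution vector 2 turns from square C.
After 0 turns: (0.0000, 0.0000, 0.0000, 1.0000)
After 1 turn: (0.2000, 0.2000, 0.1000, 0.5000)
After 2 turns: (0.2300, 0.1600, 0.1400, 0.4700)
P(in square D after 2 turns) = 0.1400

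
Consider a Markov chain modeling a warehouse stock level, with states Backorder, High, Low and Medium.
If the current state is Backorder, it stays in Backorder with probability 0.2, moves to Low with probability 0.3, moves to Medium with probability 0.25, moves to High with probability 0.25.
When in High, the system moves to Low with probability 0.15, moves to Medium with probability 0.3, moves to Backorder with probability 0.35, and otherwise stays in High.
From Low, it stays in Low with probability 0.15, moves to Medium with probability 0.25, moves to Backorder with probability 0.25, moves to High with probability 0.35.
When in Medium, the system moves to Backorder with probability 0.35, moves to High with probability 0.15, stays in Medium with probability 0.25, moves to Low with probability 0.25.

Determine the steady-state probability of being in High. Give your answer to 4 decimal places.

0.2340

Let the stationary distribution be π with π = πP and π_1 + π_2 + π_3 + π_4 = 1.
π_1 = 0.2·π_1 + 0.35·π_2 + 0.25·π_3 + 0.35·π_4
π_2 = 0.25·π_1 + 0.2·π_2 + 0.35·π_3 + 0.15·π_4
π_3 = 0.3·π_1 + 0.15·π_2 + 0.15·π_3 + 0.25·π_4
Solving with the normalization constraint gives π = (0.2853, 0.2340, 0.2190, 0.2617).
So the stationary probability of High is 0.2340.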